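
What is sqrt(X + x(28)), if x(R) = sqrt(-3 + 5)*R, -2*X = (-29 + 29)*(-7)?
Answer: 2*2**(1/4)*sqrt(7) ≈ 6.2927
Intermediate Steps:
X = 0 (X = -(-29 + 29)*(-7)/2 = -0*(-7) = -1/2*0 = 0)
x(R) = R*sqrt(2) (x(R) = sqrt(2)*R = R*sqrt(2))
sqrt(X + x(28)) = sqrt(0 + 28*sqrt(2)) = sqrt(28*sqrt(2)) = 2*2**(1/4)*sqrt(7)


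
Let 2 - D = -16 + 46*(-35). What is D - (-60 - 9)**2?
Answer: -3133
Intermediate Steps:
D = 1628 (D = 2 - (-16 + 46*(-35)) = 2 - (-16 - 1610) = 2 - 1*(-1626) = 2 + 1626 = 1628)
D - (-60 - 9)**2 = 1628 - (-60 - 9)**2 = 1628 - 1*(-69)**2 = 1628 - 1*4761 = 1628 - 4761 = -3133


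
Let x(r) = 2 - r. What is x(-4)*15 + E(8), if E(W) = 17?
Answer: 107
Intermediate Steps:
x(-4)*15 + E(8) = (2 - 1*(-4))*15 + 17 = (2 + 4)*15 + 17 = 6*15 + 17 = 90 + 17 = 107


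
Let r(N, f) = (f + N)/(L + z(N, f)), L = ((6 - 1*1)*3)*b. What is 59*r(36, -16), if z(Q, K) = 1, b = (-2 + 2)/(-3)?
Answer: 1180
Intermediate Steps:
b = 0 (b = 0*(-1/3) = 0)
L = 0 (L = ((6 - 1*1)*3)*0 = ((6 - 1)*3)*0 = (5*3)*0 = 15*0 = 0)
r(N, f) = N + f (r(N, f) = (f + N)/(0 + 1) = (N + f)/1 = (N + f)*1 = N + f)
59*r(36, -16) = 59*(36 - 16) = 59*20 = 1180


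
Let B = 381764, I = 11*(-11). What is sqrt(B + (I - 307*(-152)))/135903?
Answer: sqrt(428307)/135903 ≈ 0.0048156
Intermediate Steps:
I = -121
sqrt(B + (I - 307*(-152)))/135903 = sqrt(381764 + (-121 - 307*(-152)))/135903 = sqrt(381764 + (-121 + 46664))*(1/135903) = sqrt(381764 + 46543)*(1/135903) = sqrt(428307)*(1/135903) = sqrt(428307)/135903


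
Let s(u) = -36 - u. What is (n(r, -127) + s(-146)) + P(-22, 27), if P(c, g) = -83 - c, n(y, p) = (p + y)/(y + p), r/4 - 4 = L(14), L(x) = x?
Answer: 50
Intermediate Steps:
r = 72 (r = 16 + 4*14 = 16 + 56 = 72)
n(y, p) = 1 (n(y, p) = (p + y)/(p + y) = 1)
(n(r, -127) + s(-146)) + P(-22, 27) = (1 + (-36 - 1*(-146))) + (-83 - 1*(-22)) = (1 + (-36 + 146)) + (-83 + 22) = (1 + 110) - 61 = 111 - 61 = 50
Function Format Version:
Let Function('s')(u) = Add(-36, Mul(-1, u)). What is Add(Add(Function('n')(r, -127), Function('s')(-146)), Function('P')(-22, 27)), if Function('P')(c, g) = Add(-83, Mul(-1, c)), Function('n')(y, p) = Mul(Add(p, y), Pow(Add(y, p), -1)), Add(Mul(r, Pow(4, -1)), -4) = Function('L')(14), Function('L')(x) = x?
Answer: 50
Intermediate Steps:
r = 72 (r = Add(16, Mul(4, 14)) = Add(16, 56) = 72)
Function('n')(y, p) = 1 (Function('n')(y, p) = Mul(Add(p, y), Pow(Add(p, y), -1)) = 1)
Add(Add(Function('n')(r, -127), Function('s')(-146)), Function('P')(-22, 27)) = Add(Add(1, Add(-36, Mul(-1, -146))), Add(-83, Mul(-1, -22))) = Add(Add(1, Add(-36, 146)), Add(-83, 22)) = Add(Add(1, 110), -61) = Add(111, -61) = 50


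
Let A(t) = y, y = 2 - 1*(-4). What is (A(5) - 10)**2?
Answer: 16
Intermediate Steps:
y = 6 (y = 2 + 4 = 6)
A(t) = 6
(A(5) - 10)**2 = (6 - 10)**2 = (-4)**2 = 16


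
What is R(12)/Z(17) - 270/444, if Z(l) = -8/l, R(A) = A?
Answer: -966/37 ≈ -26.108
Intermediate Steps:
R(12)/Z(17) - 270/444 = 12/((-8/17)) - 270/444 = 12/((-8*1/17)) - 270*1/444 = 12/(-8/17) - 45/74 = 12*(-17/8) - 45/74 = -51/2 - 45/74 = -966/37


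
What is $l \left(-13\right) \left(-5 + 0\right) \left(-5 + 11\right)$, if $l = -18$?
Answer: $-7020$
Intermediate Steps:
$l \left(-13\right) \left(-5 + 0\right) \left(-5 + 11\right) = \left(-18\right) \left(-13\right) \left(-5 + 0\right) \left(-5 + 11\right) = 234 \left(\left(-5\right) 6\right) = 234 \left(-30\right) = -7020$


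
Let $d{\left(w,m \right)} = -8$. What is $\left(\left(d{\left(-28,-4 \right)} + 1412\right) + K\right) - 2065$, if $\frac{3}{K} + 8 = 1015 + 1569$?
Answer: $- \frac{1702733}{2576} \approx -661.0$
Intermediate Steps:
$K = \frac{3}{2576}$ ($K = \frac{3}{-8 + \left(1015 + 1569\right)} = \frac{3}{-8 + 2584} = \frac{3}{2576} \approx 0.0011646$)
$\left(\left(d{\left(-28,-4 \right)} + 1412\right) + K\right) - 2065 = \left(\left(-8 + 1412\right) + \frac{3}{2576}\right) - 2065 = \left(1404 + \frac{3}{2576}\right) - 2065 = \frac{3616707}{2576} - 2065 = - \frac{1702733}{2576}$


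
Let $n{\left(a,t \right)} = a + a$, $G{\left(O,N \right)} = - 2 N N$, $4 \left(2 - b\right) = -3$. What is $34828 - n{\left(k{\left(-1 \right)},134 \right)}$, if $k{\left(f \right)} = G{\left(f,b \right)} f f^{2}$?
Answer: $\frac{139191}{4} \approx 34798.0$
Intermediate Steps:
$b = \frac{11}{4}$ ($b = 2 - - \frac{3}{4} = 2 + \frac{3}{4} = \frac{11}{4} \approx 2.75$)
$G{\left(O,N \right)} = - 2 N^{2}$
$k{\left(f \right)} = - \frac{121 f^{3}}{8}$ ($k{\left(f \right)} = - 2 \left(\frac{11}{4}\right)^{2} f f^{2} = \left(-2\right) \frac{121}{16} f f^{2} = - \frac{121 f}{8} f^{2} = - \frac{121 f^{3}}{8}$)
$n{\left(a,t \right)} = 2 a$
$34828 - n{\left(k{\left(-1 \right)},134 \right)} = 34828 - 2 \left(- \frac{121 \left(-1\right)^{3}}{8}\right) = 34828 - 2 \left(\left(- \frac{121}{8}\right) \left(-1\right)\right) = 34828 - 2 \cdot \frac{121}{8} = 34828 - \frac{121}{4} = \frac{139191}{4}$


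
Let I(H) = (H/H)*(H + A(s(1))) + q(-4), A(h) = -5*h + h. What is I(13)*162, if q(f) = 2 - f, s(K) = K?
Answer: 2430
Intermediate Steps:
A(h) = -4*h
I(H) = 2 + H (I(H) = (H/H)*(H - 4*1) + (2 - 1*(-4)) = 1*(H - 4) + (2 + 4) = 1*(-4 + H) + 6 = (-4 + H) + 6 = 2 + H)
I(13)*162 = (2 + 13)*162 = 15*162 = 2430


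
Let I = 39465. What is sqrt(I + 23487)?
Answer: 2*sqrt(15738) ≈ 250.90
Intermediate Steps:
sqrt(I + 23487) = sqrt(39465 + 23487) = sqrt(62952) = 2*sqrt(15738)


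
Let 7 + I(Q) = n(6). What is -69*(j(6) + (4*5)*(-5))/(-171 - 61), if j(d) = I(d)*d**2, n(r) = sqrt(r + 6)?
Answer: -3036/29 + 621*sqrt(3)/29 ≈ -67.600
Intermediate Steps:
n(r) = sqrt(6 + r)
I(Q) = -7 + 2*sqrt(3) (I(Q) = -7 + sqrt(6 + 6) = -7 + sqrt(12) = -7 + 2*sqrt(3))
j(d) = d**2*(-7 + 2*sqrt(3)) (j(d) = (-7 + 2*sqrt(3))*d**2 = d**2*(-7 + 2*sqrt(3)))
-69*(j(6) + (4*5)*(-5))/(-171 - 61) = -69*(6**2*(-7 + 2*sqrt(3)) + (4*5)*(-5))/(-171 - 61) = -69*(36*(-7 + 2*sqrt(3)) + 20*(-5))/(-232) = -69*((-252 + 72*sqrt(3)) - 100)*(-1)/232 = -69*(-352 + 72*sqrt(3))*(-1)/232 = -69*(44/29 - 9*sqrt(3)/29) = -3036/29 + 621*sqrt(3)/29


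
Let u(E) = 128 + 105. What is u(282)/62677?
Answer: 1/269 ≈ 0.0037175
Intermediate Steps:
u(E) = 233
u(282)/62677 = 233/62677 = 233*(1/62677) = 1/269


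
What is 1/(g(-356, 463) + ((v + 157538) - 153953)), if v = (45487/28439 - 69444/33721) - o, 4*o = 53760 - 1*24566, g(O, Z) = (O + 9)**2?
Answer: 1917983038/223819107509351 ≈ 8.5693e-6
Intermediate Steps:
g(O, Z) = (9 + O)**2
o = 14597/2 (o = (53760 - 1*24566)/4 = (53760 - 24566)/4 = (1/4)*29194 = 14597/2 ≈ 7298.5)
v = -13999281304421/1917983038 (v = (45487/28439 - 69444/33721) - 1*14597/2 = (45487*(1/28439) - 69444*1/33721) - 14597/2 = (45487/28439 - 69444/33721) - 14597/2 = -441050789/958991519 - 14597/2 = -13999281304421/1917983038 ≈ -7299.0)
1/(g(-356, 463) + ((v + 157538) - 153953)) = 1/((9 - 356)**2 + ((-13999281304421/1917983038 + 157538) - 153953)) = 1/((-347)**2 + (288155930536023/1917983038 - 153953)) = 1/(120409 - 7123312113191/1917983038) = 1/(223819107509351/1917983038) = 1917983038/223819107509351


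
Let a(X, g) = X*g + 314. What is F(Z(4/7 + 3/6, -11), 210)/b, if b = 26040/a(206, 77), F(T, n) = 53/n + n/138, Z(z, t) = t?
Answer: 2887753/2620275 ≈ 1.1021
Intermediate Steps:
F(T, n) = 53/n + n/138 (F(T, n) = 53/n + n*(1/138) = 53/n + n/138)
a(X, g) = 314 + X*g
b = 1085/674 (b = 26040/(314 + 206*77) = 26040/(314 + 15862) = 26040/16176 = 26040*(1/16176) = 1085/674 ≈ 1.6098)
F(Z(4/7 + 3/6, -11), 210)/b = (53/210 + (1/138)*210)/(1085/674) = (53*(1/210) + 35/23)*(674/1085) = (53/210 + 35/23)*(674/1085) = (8569/4830)*(674/1085) = 2887753/2620275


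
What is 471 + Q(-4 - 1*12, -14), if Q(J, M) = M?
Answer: 457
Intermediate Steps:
471 + Q(-4 - 1*12, -14) = 471 - 14 = 457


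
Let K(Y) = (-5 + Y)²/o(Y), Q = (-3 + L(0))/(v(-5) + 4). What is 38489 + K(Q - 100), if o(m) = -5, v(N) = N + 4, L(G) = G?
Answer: 181209/5 ≈ 36242.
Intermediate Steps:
v(N) = 4 + N
Q = -1 (Q = (-3 + 0)/((4 - 5) + 4) = -3/(-1 + 4) = -3/3 = -3*⅓ = -1)
K(Y) = -(-5 + Y)²/5 (K(Y) = (-5 + Y)²/(-5) = (-5 + Y)²*(-⅕) = -(-5 + Y)²/5)
38489 + K(Q - 100) = 38489 - (-5 + (-1 - 100))²/5 = 38489 - (-5 - 101)²/5 = 38489 - ⅕*(-106)² = 38489 - ⅕*11236 = 38489 - 11236/5 = 181209/5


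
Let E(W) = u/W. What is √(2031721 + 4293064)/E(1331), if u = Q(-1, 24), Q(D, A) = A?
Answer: 1331*√6324785/24 ≈ 1.3947e+5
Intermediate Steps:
u = 24
E(W) = 24/W
√(2031721 + 4293064)/E(1331) = √(2031721 + 4293064)/((24/1331)) = √6324785/((24*(1/1331))) = √6324785/(24/1331) = √6324785*(1331/24) = 1331*√6324785/24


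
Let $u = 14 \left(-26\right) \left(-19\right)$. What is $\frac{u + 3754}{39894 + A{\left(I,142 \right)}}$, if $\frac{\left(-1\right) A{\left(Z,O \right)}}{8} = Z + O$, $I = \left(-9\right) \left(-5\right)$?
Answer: $\frac{5335}{19199} \approx 0.27788$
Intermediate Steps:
$I = 45$
$u = 6916$ ($u = \left(-364\right) \left(-19\right) = 6916$)
$A{\left(Z,O \right)} = - 8 O - 8 Z$ ($A{\left(Z,O \right)} = - 8 \left(Z + O\right) = - 8 \left(O + Z\right) = - 8 O - 8 Z$)
$\frac{u + 3754}{39894 + A{\left(I,142 \right)}} = \frac{6916 + 3754}{39894 - 1496} = \frac{10670}{39894 - 1496} = \frac{10670}{38398} = 10670 \cdot \frac{1}{38398} = \frac{5335}{19199}$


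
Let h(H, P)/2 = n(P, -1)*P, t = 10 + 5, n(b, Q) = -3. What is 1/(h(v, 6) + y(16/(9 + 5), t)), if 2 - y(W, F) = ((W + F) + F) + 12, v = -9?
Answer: -7/540 ≈ -0.012963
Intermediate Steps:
t = 15
h(H, P) = -6*P (h(H, P) = 2*(-3*P) = -6*P)
y(W, F) = -10 - W - 2*F (y(W, F) = 2 - (((W + F) + F) + 12) = 2 - (((F + W) + F) + 12) = 2 - ((W + 2*F) + 12) = 2 - (12 + W + 2*F) = 2 + (-12 - W - 2*F) = -10 - W - 2*F)
1/(h(v, 6) + y(16/(9 + 5), t)) = 1/(-6*6 + (-10 - 16/(9 + 5) - 2*15)) = 1/(-36 + (-10 - 16/14 - 30)) = 1/(-36 + (-10 - 1*8/7 - 30)) = 1/(-36 + (-10 - 8/7 - 30)) = 1/(-36 - 288/7) = 1/(-540/7) = -7/540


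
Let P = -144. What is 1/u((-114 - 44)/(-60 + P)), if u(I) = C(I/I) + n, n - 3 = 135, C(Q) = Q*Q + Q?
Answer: 1/140 ≈ 0.0071429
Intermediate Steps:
C(Q) = Q + Q² (C(Q) = Q² + Q = Q + Q²)
n = 138 (n = 3 + 135 = 138)
u(I) = 140 (u(I) = (I/I)*(1 + I/I) + 138 = 1*(1 + 1) + 138 = 1*2 + 138 = 2 + 138 = 140)
1/u((-114 - 44)/(-60 + P)) = 1/140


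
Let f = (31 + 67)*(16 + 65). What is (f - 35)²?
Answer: 62457409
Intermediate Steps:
f = 7938 (f = 98*81 = 7938)
(f - 35)² = (7938 - 35)² = 7903² = 62457409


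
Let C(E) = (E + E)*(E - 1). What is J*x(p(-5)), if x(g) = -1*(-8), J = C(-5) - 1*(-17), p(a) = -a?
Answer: 616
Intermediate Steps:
C(E) = 2*E*(-1 + E) (C(E) = (2*E)*(-1 + E) = 2*E*(-1 + E))
J = 77 (J = 2*(-5)*(-1 - 5) - 1*(-17) = 2*(-5)*(-6) + 17 = 60 + 17 = 77)
x(g) = 8
J*x(p(-5)) = 77*8 = 616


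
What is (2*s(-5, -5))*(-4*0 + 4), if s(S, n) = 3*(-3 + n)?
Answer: -192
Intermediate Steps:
s(S, n) = -9 + 3*n
(2*s(-5, -5))*(-4*0 + 4) = (2*(-9 + 3*(-5)))*(-4*0 + 4) = (2*(-9 - 15))*(0 + 4) = (2*(-24))*4 = -48*4 = -192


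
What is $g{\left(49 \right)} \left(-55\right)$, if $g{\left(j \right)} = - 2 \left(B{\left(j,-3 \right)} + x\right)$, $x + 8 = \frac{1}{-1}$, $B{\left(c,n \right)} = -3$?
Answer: $-1320$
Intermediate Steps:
$x = -9$ ($x = -8 + \frac{1}{-1} = -8 - 1 = -9$)
$g{\left(j \right)} = 24$ ($g{\left(j \right)} = - 2 \left(-3 - 9\right) = \left(-2\right) \left(-12\right) = 24$)
$g{\left(49 \right)} \left(-55\right) = 24 \left(-55\right) = -1320$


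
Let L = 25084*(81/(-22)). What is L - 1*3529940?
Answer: -39845242/11 ≈ -3.6223e+6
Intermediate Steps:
L = -1015902/11 (L = 25084*(81*(-1/22)) = 25084*(-81/22) = -1015902/11 ≈ -92355.)
L - 1*3529940 = -1015902/11 - 1*3529940 = -1015902/11 - 3529940 = -39845242/11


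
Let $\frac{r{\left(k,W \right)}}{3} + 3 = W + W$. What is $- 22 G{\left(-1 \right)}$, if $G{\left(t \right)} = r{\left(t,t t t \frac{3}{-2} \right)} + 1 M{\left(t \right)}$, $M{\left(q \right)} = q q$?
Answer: $-22$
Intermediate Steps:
$r{\left(k,W \right)} = -9 + 6 W$ ($r{\left(k,W \right)} = -9 + 3 \left(W + W\right) = -9 + 3 \cdot 2 W = -9 + 6 W$)
$M{\left(q \right)} = q^{2}$
$G{\left(t \right)} = -9 + t^{2} - 9 t^{3}$ ($G{\left(t \right)} = \left(-9 + 6 t t t \frac{3}{-2}\right) + 1 t^{2} = \left(-9 + 6 t^{2} t 3 \left(- \frac{1}{2}\right)\right) + t^{2} = \left(-9 + 6 t^{3} \left(- \frac{3}{2}\right)\right) + t^{2} = \left(-9 + 6 \left(- \frac{3 t^{3}}{2}\right)\right) + t^{2} = \left(-9 - 9 t^{3}\right) + t^{2} = -9 + t^{2} - 9 t^{3}$)
$- 22 G{\left(-1 \right)} = - 22 \left(-9 + \left(-1\right)^{2} - 9 \left(-1\right)^{3}\right) = - 22 \left(-9 + 1 - -9\right) = - 22 \left(-9 + 1 + 9\right) = \left(-22\right) 1 = -22$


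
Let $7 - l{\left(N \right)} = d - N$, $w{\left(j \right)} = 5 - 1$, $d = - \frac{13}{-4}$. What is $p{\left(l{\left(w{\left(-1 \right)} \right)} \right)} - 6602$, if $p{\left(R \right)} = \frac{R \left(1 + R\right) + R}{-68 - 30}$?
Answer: $- \frac{10353145}{1568} \approx -6602.8$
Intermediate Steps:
$d = \frac{13}{4}$ ($d = \left(-13\right) \left(- \frac{1}{4}\right) = \frac{13}{4} \approx 3.25$)
$w{\left(j \right)} = 4$
$l{\left(N \right)} = \frac{15}{4} + N$ ($l{\left(N \right)} = 7 - \left(\frac{13}{4} - N\right) = 7 + \left(- \frac{13}{4} + N\right) = \frac{15}{4} + N$)
$p{\left(R \right)} = - \frac{R}{98} - \frac{R \left(1 + R\right)}{98}$ ($p{\left(R \right)} = \frac{R + R \left(1 + R\right)}{-98} = \left(R + R \left(1 + R\right)\right) \left(- \frac{1}{98}\right) = - \frac{R}{98} - \frac{R \left(1 + R\right)}{98}$)
$p{\left(l{\left(w{\left(-1 \right)} \right)} \right)} - 6602 = - \frac{\left(\frac{15}{4} + 4\right) \left(2 + \left(\frac{15}{4} + 4\right)\right)}{98} - 6602 = \left(- \frac{1}{98}\right) \frac{31}{4} \left(2 + \frac{31}{4}\right) - 6602 = \left(- \frac{1}{98}\right) \frac{31}{4} \cdot \frac{39}{4} - 6602 = - \frac{1209}{1568} - 6602 = - \frac{10353145}{1568}$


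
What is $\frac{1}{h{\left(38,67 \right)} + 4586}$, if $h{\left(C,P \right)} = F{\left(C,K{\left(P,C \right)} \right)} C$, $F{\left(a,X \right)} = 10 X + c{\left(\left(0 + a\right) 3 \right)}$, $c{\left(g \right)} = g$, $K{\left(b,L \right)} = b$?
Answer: $\frac{1}{34378} \approx 2.9088 \cdot 10^{-5}$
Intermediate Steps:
$F{\left(a,X \right)} = 3 a + 10 X$ ($F{\left(a,X \right)} = 10 X + \left(0 + a\right) 3 = 10 X + a 3 = 10 X + 3 a = 3 a + 10 X$)
$h{\left(C,P \right)} = C \left(3 C + 10 P\right)$ ($h{\left(C,P \right)} = \left(3 C + 10 P\right) C = C \left(3 C + 10 P\right)$)
$\frac{1}{h{\left(38,67 \right)} + 4586} = \frac{1}{38 \left(3 \cdot 38 + 10 \cdot 67\right) + 4586} = \frac{1}{38 \left(114 + 670\right) + 4586} = \frac{1}{38 \cdot 784 + 4586} = \frac{1}{29792 + 4586} = \frac{1}{34378}$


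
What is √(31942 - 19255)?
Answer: √12687 ≈ 112.64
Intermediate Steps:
√(31942 - 19255) = √12687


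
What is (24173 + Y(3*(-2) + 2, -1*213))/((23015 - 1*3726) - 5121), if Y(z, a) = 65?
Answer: 12119/7084 ≈ 1.7108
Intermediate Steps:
(24173 + Y(3*(-2) + 2, -1*213))/((23015 - 1*3726) - 5121) = (24173 + 65)/((23015 - 1*3726) - 5121) = 24238/((23015 - 3726) - 5121) = 24238/(19289 - 5121) = 24238/14168 = 24238*(1/14168) = 12119/7084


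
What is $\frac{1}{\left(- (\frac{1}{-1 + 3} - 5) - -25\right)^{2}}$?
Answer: $\frac{4}{3481} \approx 0.0011491$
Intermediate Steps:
$\frac{1}{\left(- (\frac{1}{-1 + 3} - 5) - -25\right)^{2}} = \frac{1}{\left(- (\frac{1}{2} - 5) + \left(-35 + 60\right)\right)^{2}} = \frac{1}{\left(- (\frac{1}{2} - 5) + 25\right)^{2}} = \frac{1}{\left(\left(-1\right) \left(- \frac{9}{2}\right) + 25\right)^{2}} = \frac{1}{\left(\frac{9}{2} + 25\right)^{2}} = \frac{1}{\left(\frac{59}{2}\right)^{2}} = \frac{1}{\frac{3481}{4}} = \frac{4}{3481}$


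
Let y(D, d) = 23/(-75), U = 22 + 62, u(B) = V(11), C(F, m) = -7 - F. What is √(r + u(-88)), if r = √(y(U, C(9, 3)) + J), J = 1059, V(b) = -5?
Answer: √(-1125 + 555*√174)/15 ≈ 5.2476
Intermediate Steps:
u(B) = -5
U = 84
y(D, d) = -23/75 (y(D, d) = 23*(-1/75) = -23/75)
r = 37*√174/15 (r = √(-23/75 + 1059) = √(79402/75) = 37*√174/15 ≈ 32.538)
√(r + u(-88)) = √(37*√174/15 - 5) = √(-5 + 37*√174/15)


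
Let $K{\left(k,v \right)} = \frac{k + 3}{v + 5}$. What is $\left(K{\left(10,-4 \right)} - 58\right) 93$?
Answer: $-4185$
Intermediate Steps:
$K{\left(k,v \right)} = \frac{3 + k}{5 + v}$
$\left(K{\left(10,-4 \right)} - 58\right) 93 = \left(\frac{3 + 10}{5 - 4} - 58\right) 93 = \left(1^{-1} \cdot 13 - 58\right) 93 = \left(1 \cdot 13 - 58\right) 93 = \left(13 - 58\right) 93 = \left(-45\right) 93 = -4185$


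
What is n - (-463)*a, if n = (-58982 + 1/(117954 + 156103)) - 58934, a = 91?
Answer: -20768861630/274057 ≈ -75783.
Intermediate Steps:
n = -32315705211/274057 (n = (-58982 + 1/274057) - 58934 = -16164429973/274057 - 58934 = -32315705211/274057 ≈ -1.1792e+5)
n - (-463)*a = -32315705211/274057 - (-463)*91 = -32315705211/274057 - 1*(-42133) = -32315705211/274057 + 42133 = -20768861630/274057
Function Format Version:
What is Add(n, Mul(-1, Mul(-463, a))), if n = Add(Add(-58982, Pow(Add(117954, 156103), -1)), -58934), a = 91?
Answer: Rational(-20768861630, 274057) ≈ -75783.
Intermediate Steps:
n = Rational(-32315705211, 274057) (n = Add(Add(-58982, Pow(274057, -1)), -58934) = Add(Add(-58982, Rational(1, 274057)), -58934) = Add(Rational(-16164429973, 274057), -58934) = Rational(-32315705211, 274057) ≈ -1.1792e+5)
Add(n, Mul(-1, Mul(-463, a))) = Add(Rational(-32315705211, 274057), Mul(-1, Mul(-463, 91))) = Add(Rational(-32315705211, 274057), Mul(-1, -42133)) = Add(Rational(-32315705211, 274057), 42133) = Rational(-20768861630, 274057)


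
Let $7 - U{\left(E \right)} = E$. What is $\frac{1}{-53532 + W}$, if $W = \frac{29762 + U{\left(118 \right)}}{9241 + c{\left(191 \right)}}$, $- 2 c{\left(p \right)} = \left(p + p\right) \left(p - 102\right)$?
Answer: $- \frac{7758}{415330907} \approx -1.8679 \cdot 10^{-5}$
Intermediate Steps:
$U{\left(E \right)} = 7 - E$
$c{\left(p \right)} = - p \left(-102 + p\right)$ ($c{\left(p \right)} = - \frac{\left(p + p\right) \left(p - 102\right)}{2} = - \frac{2 p \left(-102 + p\right)}{2} = - p \left(-102 + p\right)$)
$W = - \frac{29651}{7758}$ ($W = \frac{29762 + \left(7 - 118\right)}{9241 + 191 \left(102 - 191\right)} = \frac{29762 - 111}{9241 + 191 \left(-89\right)} = \frac{29651}{9241 - 16999} = \frac{29651}{-7758} = 29651 \left(- \frac{1}{7758}\right) = - \frac{29651}{7758} \approx -3.822$)
$\frac{1}{-53532 + W} = \frac{1}{-53532 - \frac{29651}{7758}} = \frac{1}{- \frac{415330907}{7758}} = - \frac{7758}{415330907}$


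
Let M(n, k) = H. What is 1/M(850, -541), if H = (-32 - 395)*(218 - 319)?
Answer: 1/43127 ≈ 2.3187e-5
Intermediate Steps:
H = 43127 (H = -427*(-101) = 43127)
M(n, k) = 43127
1/M(850, -541) = 1/43127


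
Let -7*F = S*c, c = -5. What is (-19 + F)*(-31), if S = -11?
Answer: 5828/7 ≈ 832.57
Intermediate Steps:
F = -55/7 (F = -(-11)*(-5)/7 = -1/7*55 = -55/7 ≈ -7.8571)
(-19 + F)*(-31) = (-19 - 55/7)*(-31) = -188/7*(-31) = 5828/7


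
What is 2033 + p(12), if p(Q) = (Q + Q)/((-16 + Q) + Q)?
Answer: 2036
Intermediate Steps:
p(Q) = 2*Q/(-16 + 2*Q) (p(Q) = (2*Q)/(-16 + 2*Q) = 2*Q/(-16 + 2*Q))
2033 + p(12) = 2033 + 12/(-8 + 12) = 2033 + 12/4 = 2033 + 12*(1/4) = 2033 + 3 = 2036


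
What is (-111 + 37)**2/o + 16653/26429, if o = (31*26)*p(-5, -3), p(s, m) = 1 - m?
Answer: 3815663/1638598 ≈ 2.3286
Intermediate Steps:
o = 3224 (o = (31*26)*(1 - 1*(-3)) = 806*(1 + 3) = 806*4 = 3224)
(-111 + 37)**2/o + 16653/26429 = (-111 + 37)**2/3224 + 16653/26429 = (-74)**2*(1/3224) + 16653*(1/26429) = 5476*(1/3224) + 1281/2033 = 1369/806 + 1281/2033 = 3815663/1638598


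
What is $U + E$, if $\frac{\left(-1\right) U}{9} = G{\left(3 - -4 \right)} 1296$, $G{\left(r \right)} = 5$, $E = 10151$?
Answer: $-48169$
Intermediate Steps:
$U = -58320$ ($U = - 9 \cdot 5 \cdot 1296 = \left(-9\right) 6480 = -58320$)
$U + E = -58320 + 10151 = -48169$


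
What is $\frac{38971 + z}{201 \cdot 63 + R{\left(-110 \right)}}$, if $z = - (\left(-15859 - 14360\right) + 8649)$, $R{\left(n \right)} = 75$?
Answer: $\frac{60541}{12738} \approx 4.7528$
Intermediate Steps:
$z = 21570$ ($z = - (-30219 + 8649) = \left(-1\right) \left(-21570\right) = 21570$)
$\frac{38971 + z}{201 \cdot 63 + R{\left(-110 \right)}} = \frac{38971 + 21570}{201 \cdot 63 + 75} = \frac{60541}{12663 + 75} = \frac{60541}{12738}$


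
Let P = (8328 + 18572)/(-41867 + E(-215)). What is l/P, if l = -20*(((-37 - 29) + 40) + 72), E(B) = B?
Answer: 1935772/1345 ≈ 1439.2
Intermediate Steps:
P = -13450/21041 (P = (8328 + 18572)/(-41867 - 215) = 26900/(-42082) = 26900*(-1/42082) = -13450/21041 ≈ -0.63923)
l = -920 (l = -20*((-66 + 40) + 72) = -20*(-26 + 72) = -20*46 = -920)
l/P = -920/(-13450/21041) = -920*(-21041/13450) = 1935772/1345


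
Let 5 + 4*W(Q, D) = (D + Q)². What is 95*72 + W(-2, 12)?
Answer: 27455/4 ≈ 6863.8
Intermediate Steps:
W(Q, D) = -5/4 + (D + Q)²/4
95*72 + W(-2, 12) = 95*72 + (-5/4 + (12 - 2)²/4) = 6840 + (-5/4 + (¼)*10²) = 6840 + (-5/4 + (¼)*100) = 6840 + (-5/4 + 25) = 6840 + 95/4 = 27455/4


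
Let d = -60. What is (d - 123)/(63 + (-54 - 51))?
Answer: 61/14 ≈ 4.3571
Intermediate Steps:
(d - 123)/(63 + (-54 - 51)) = (-60 - 123)/(63 + (-54 - 51)) = -183/(63 - 105) = -183/(-42) = -183*(-1/42) = 61/14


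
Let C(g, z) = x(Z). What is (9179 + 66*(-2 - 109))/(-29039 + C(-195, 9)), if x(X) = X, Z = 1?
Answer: -1853/29038 ≈ -0.063813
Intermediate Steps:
C(g, z) = 1
(9179 + 66*(-2 - 109))/(-29039 + C(-195, 9)) = (9179 + 66*(-2 - 109))/(-29039 + 1) = (9179 + 66*(-111))/(-29038) = (9179 - 7326)*(-1/29038) = 1853*(-1/29038) = -1853/29038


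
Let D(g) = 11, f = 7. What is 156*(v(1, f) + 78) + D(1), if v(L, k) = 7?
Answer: 13271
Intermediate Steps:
156*(v(1, f) + 78) + D(1) = 156*(7 + 78) + 11 = 156*85 + 11 = 13260 + 11 = 13271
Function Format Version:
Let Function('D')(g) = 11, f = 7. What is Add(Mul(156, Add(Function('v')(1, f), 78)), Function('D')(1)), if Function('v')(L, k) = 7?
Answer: 13271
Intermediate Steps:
Add(Mul(156, Add(Function('v')(1, f), 78)), Function('D')(1)) = Add(Mul(156, Add(7, 78)), 11) = Add(Mul(156, 85), 11) = Add(13260, 11) = 13271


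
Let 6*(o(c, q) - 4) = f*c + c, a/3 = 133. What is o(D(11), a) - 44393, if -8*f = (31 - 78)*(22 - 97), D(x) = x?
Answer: -2169359/48 ≈ -45195.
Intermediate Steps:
a = 399 (a = 3*133 = 399)
f = -3525/8 (f = -(31 - 78)*(22 - 97)/8 = -(-47)*(-75)/8 = -⅛*3525 = -3525/8 ≈ -440.63)
o(c, q) = 4 - 3517*c/48 (o(c, q) = 4 + (-3525*c/8 + c)/6 = 4 + (-3517*c/8)/6 = 4 - 3517*c/48)
o(D(11), a) - 44393 = (4 - 3517/48*11) - 44393 = (4 - 38687/48) - 44393 = -38495/48 - 44393 = -2169359/48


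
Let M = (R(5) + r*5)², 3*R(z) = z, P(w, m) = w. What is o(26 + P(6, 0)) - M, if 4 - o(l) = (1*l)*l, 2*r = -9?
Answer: -52345/36 ≈ -1454.0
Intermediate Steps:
r = -9/2 (r = (½)*(-9) = -9/2 ≈ -4.5000)
R(z) = z/3
o(l) = 4 - l² (o(l) = 4 - 1*l*l = 4 - l*l = 4 - l²)
M = 15625/36 (M = ((⅓)*5 - 9/2*5)² = (5/3 - 45/2)² = (-125/6)² = 15625/36 ≈ 434.03)
o(26 + P(6, 0)) - M = (4 - (26 + 6)²) - 1*15625/36 = (4 - 1*32²) - 15625/36 = (4 - 1*1024) - 15625/36 = (4 - 1024) - 15625/36 = -1020 - 15625/36 = -52345/36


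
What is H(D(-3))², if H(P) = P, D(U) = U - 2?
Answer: 25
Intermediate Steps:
D(U) = -2 + U
H(D(-3))² = (-2 - 3)² = (-5)² = 25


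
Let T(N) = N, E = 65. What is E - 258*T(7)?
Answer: -1741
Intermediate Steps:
E - 258*T(7) = 65 - 258*7 = 65 - 1806 = -1741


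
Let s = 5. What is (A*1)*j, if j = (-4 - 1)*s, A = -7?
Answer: 175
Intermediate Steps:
j = -25 (j = (-4 - 1)*5 = -5*5 = -25)
(A*1)*j = -7*1*(-25) = -7*(-25) = 175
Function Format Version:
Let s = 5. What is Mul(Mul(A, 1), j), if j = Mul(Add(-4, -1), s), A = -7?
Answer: 175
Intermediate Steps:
j = -25 (j = Mul(Add(-4, -1), 5) = Mul(-5, 5) = -25)
Mul(Mul(A, 1), j) = Mul(Mul(-7, 1), -25) = Mul(-7, -25) = 175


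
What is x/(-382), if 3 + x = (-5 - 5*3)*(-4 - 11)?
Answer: -297/382 ≈ -0.77749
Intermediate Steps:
x = 297 (x = -3 + (-5 - 5*3)*(-4 - 11) = -3 + (-5 - 15)*(-15) = -3 - 20*(-15) = -3 + 300 = 297)
x/(-382) = 297/(-382) = 297*(-1/382) = -297/382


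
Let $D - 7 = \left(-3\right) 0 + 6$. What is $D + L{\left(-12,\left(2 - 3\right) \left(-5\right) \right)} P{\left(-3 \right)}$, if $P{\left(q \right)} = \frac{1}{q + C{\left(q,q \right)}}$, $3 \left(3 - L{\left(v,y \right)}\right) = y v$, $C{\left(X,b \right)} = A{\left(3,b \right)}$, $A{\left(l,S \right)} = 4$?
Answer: $36$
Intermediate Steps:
$D = 13$ ($D = 7 + \left(\left(-3\right) 0 + 6\right) = 7 + \left(0 + 6\right) = 7 + 6 = 13$)
$C{\left(X,b \right)} = 4$
$L{\left(v,y \right)} = 3 - \frac{v y}{3}$ ($L{\left(v,y \right)} = 3 - \frac{y v}{3} = 3 - \frac{v y}{3}$)
$P{\left(q \right)} = \frac{1}{4 + q}$ ($P{\left(q \right)} = \frac{1}{q + 4} = \frac{1}{4 + q}$)
$D + L{\left(-12,\left(2 - 3\right) \left(-5\right) \right)} P{\left(-3 \right)} = 13 + \frac{3 - - 4 \left(2 - 3\right) \left(-5\right)}{4 - 3} = 13 + \frac{3 - - 4 \left(\left(-1\right) \left(-5\right)\right)}{1} = 13 + \left(3 - \left(-4\right) 5\right) 1 = 13 + \left(3 + 20\right) 1 = 13 + 23 \cdot 1 = 13 + 23 = 36$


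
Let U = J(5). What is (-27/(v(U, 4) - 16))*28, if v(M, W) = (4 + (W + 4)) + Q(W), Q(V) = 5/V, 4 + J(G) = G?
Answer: 3024/11 ≈ 274.91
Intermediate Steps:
J(G) = -4 + G
U = 1 (U = -4 + 5 = 1)
v(M, W) = 8 + W + 5/W (v(M, W) = (4 + (W + 4)) + 5/W = (4 + (4 + W)) + 5/W = (8 + W) + 5/W = 8 + W + 5/W)
(-27/(v(U, 4) - 16))*28 = (-27/((8 + 4 + 5/4) - 16))*28 = (-27/(53/4 - 16))*28 = (-27/(-11/4))*28 = -4/11*(-27)*28 = (108/11)*28 = 3024/11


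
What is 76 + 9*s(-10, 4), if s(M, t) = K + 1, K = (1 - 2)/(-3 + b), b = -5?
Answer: 689/8 ≈ 86.125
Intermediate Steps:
K = ⅛ (K = (1 - 2)/(-3 - 5) = -1/(-8) = -1*(-⅛) = ⅛ ≈ 0.12500)
s(M, t) = 9/8 (s(M, t) = ⅛ + 1 = 9/8)
76 + 9*s(-10, 4) = 76 + 9*(9/8) = 76 + 81/8 = 689/8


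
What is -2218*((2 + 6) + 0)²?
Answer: -141952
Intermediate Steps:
-2218*((2 + 6) + 0)² = -2218*(8 + 0)² = -2218*8² = -2218*64 = -141952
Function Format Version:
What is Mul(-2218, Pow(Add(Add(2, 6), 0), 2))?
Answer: -141952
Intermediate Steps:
Mul(-2218, Pow(Add(Add(2, 6), 0), 2)) = Mul(-2218, Pow(Add(8, 0), 2)) = Mul(-2218, Pow(8, 2)) = Mul(-2218, 64) = -141952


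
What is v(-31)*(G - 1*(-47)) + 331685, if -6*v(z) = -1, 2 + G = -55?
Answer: 995050/3 ≈ 3.3168e+5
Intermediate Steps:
G = -57 (G = -2 - 55 = -57)
v(z) = 1/6 (v(z) = -1/6*(-1) = 1/6)
v(-31)*(G - 1*(-47)) + 331685 = (-57 - 1*(-47))/6 + 331685 = (-57 + 47)/6 + 331685 = (1/6)*(-10) + 331685 = -5/3 + 331685 = 995050/3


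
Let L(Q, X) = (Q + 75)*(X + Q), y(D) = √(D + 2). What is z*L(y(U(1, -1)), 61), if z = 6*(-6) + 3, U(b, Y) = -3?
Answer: -150942 - 4488*I ≈ -1.5094e+5 - 4488.0*I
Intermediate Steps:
y(D) = √(2 + D)
L(Q, X) = (75 + Q)*(Q + X)
z = -33 (z = -36 + 3 = -33)
z*L(y(U(1, -1)), 61) = -33*((√(2 - 3))² + 75*√(2 - 3) + 75*61 + √(2 - 3)*61) = -33*((√(-1))² + 75*√(-1) + 4575 + √(-1)*61) = -33*(I² + 75*I + 4575 + I*61) = -33*(-1 + 75*I + 4575 + 61*I) = -33*(4574 + 136*I) = -150942 - 4488*I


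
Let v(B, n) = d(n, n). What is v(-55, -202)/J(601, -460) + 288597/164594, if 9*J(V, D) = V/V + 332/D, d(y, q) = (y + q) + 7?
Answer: -33810808263/2633504 ≈ -12839.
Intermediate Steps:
d(y, q) = 7 + q + y (d(y, q) = (q + y) + 7 = 7 + q + y)
v(B, n) = 7 + 2*n (v(B, n) = 7 + n + n = 7 + 2*n)
J(V, D) = ⅑ + 332/(9*D) (J(V, D) = (V/V + 332/D)/9 = (1 + 332/D)/9 = ⅑ + 332/(9*D))
v(-55, -202)/J(601, -460) + 288597/164594 = (7 + 2*(-202))/(((⅑)*(332 - 460)/(-460))) + 288597/164594 = (7 - 404)/(((⅑)*(-1/460)*(-128))) + 288597*(1/164594) = -397/32/1035 + 288597/164594 = -397*1035/32 + 288597/164594 = -410895/32 + 288597/164594 = -33810808263/2633504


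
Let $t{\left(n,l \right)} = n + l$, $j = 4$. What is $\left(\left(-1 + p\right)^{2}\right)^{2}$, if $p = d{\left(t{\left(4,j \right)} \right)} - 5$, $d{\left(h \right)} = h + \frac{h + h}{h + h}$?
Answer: $81$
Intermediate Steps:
$t{\left(n,l \right)} = l + n$
$d{\left(h \right)} = 1 + h$ ($d{\left(h \right)} = h + \frac{2 h}{2 h} = h + 2 h \frac{1}{2 h} = h + 1 = 1 + h$)
$p = 4$ ($p = \left(1 + \left(4 + 4\right)\right) - 5 = \left(1 + 8\right) - 5 = 9 - 5 = 4$)
$\left(\left(-1 + p\right)^{2}\right)^{2} = \left(\left(-1 + 4\right)^{2}\right)^{2} = \left(3^{2}\right)^{2} = 9^{2} = 81$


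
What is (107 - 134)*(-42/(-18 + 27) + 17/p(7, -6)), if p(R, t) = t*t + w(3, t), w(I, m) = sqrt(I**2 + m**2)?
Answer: 15678/139 + 153*sqrt(5)/139 ≈ 115.25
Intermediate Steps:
p(R, t) = t**2 + sqrt(9 + t**2) (p(R, t) = t*t + sqrt(3**2 + t**2) = t**2 + sqrt(9 + t**2))
(107 - 134)*(-42/(-18 + 27) + 17/p(7, -6)) = (107 - 134)*(-42/(-18 + 27) + 17/((-6)**2 + sqrt(9 + (-6)**2))) = -27*(-42/9 + 17/(36 + sqrt(9 + 36))) = -27*(-42*1/9 + 17/(36 + sqrt(45))) = -27*(-14/3 + 17/(36 + 3*sqrt(5))) = 126 - 459/(36 + 3*sqrt(5))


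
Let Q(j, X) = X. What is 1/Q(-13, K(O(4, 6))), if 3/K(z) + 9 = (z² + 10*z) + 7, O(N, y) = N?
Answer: 18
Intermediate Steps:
K(z) = 3/(-2 + z² + 10*z) (K(z) = 3/(-9 + ((z² + 10*z) + 7)) = 3/(-9 + (7 + z² + 10*z)) = 3/(-2 + z² + 10*z))
1/Q(-13, K(O(4, 6))) = 1/(3/(-2 + 4² + 10*4)) = 1/(3/(-2 + 16 + 40)) = 1/(3/54) = 1/(3*(1/54)) = 1/(1/18) = 18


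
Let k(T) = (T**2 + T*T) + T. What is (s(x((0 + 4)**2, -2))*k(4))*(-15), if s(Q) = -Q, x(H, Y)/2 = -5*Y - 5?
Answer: 5400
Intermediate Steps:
x(H, Y) = -10 - 10*Y (x(H, Y) = 2*(-5*Y - 5) = 2*(-5 - 5*Y) = -10 - 10*Y)
k(T) = T + 2*T**2 (k(T) = (T**2 + T**2) + T = 2*T**2 + T = T + 2*T**2)
(s(x((0 + 4)**2, -2))*k(4))*(-15) = ((-(-10 - 10*(-2)))*(4*(1 + 2*4)))*(-15) = ((-(-10 + 20))*(4*(1 + 8)))*(-15) = ((-1*10)*(4*9))*(-15) = -10*36*(-15) = -360*(-15) = 5400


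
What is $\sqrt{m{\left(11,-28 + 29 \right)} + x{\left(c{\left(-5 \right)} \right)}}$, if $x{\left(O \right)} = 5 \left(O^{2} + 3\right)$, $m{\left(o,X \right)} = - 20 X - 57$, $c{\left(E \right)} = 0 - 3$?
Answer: $i \sqrt{17} \approx 4.1231 i$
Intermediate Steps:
$c{\left(E \right)} = -3$ ($c{\left(E \right)} = 0 - 3 = -3$)
$m{\left(o,X \right)} = -57 - 20 X$
$x{\left(O \right)} = 15 + 5 O^{2}$ ($x{\left(O \right)} = 5 \left(3 + O^{2}\right) = 15 + 5 O^{2}$)
$\sqrt{m{\left(11,-28 + 29 \right)} + x{\left(c{\left(-5 \right)} \right)}} = \sqrt{\left(-57 - 20 \left(-28 + 29\right)\right) + \left(15 + 5 \left(-3\right)^{2}\right)} = \sqrt{\left(-57 - 20\right) + \left(15 + 5 \cdot 9\right)} = \sqrt{\left(-57 - 20\right) + \left(15 + 45\right)} = \sqrt{-77 + 60} = \sqrt{-17} = i \sqrt{17}$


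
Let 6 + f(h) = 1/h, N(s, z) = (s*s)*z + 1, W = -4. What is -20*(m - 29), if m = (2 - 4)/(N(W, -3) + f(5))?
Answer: 19115/33 ≈ 579.24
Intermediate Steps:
N(s, z) = 1 + z*s² (N(s, z) = s²*z + 1 = z*s² + 1 = 1 + z*s²)
f(h) = -6 + 1/h
m = 5/132 (m = (2 - 4)/((1 - 3*(-4)²) + (-6 + 1/5)) = -2/((1 - 3*16) + (-6 + ⅕)) = -2/((1 - 48) - 29/5) = -2/(-47 - 29/5) = -2/(-264/5) = -2*(-5/264) = 5/132 ≈ 0.037879)
-20*(m - 29) = -20*(5/132 - 29) = -20*(-3823/132) = 19115/33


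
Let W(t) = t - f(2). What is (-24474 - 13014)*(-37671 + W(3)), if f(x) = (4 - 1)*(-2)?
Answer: 1411873056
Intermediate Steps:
f(x) = -6 (f(x) = 3*(-2) = -6)
W(t) = 6 + t (W(t) = t - 1*(-6) = t + 6 = 6 + t)
(-24474 - 13014)*(-37671 + W(3)) = (-24474 - 13014)*(-37671 + (6 + 3)) = -37488*(-37671 + 9) = -37488*(-37662) = 1411873056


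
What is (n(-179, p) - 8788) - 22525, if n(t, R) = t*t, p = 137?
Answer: 728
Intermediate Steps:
n(t, R) = t²
(n(-179, p) - 8788) - 22525 = ((-179)² - 8788) - 22525 = (32041 - 8788) - 22525 = 23253 - 22525 = 728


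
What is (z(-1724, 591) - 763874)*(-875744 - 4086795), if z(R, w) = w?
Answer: 3787821655537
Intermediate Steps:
(z(-1724, 591) - 763874)*(-875744 - 4086795) = (591 - 763874)*(-875744 - 4086795) = -763283*(-4962539) = 3787821655537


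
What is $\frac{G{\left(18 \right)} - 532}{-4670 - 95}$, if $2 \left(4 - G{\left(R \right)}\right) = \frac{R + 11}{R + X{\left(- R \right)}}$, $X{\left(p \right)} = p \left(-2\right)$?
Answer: $\frac{57053}{514620} \approx 0.11086$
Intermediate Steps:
$X{\left(p \right)} = - 2 p$
$G{\left(R \right)} = 4 - \frac{11 + R}{6 R}$ ($G{\left(R \right)} = 4 - \frac{\left(R + 11\right) \frac{1}{R - 2 \left(- R\right)}}{2} = 4 - \frac{\left(11 + R\right) \frac{1}{R + 2 R}}{2} = 4 - \frac{\left(11 + R\right) \frac{1}{3 R}}{2} = 4 - \frac{\frac{1}{3} \frac{1}{R} \left(11 + R\right)}{2} = 4 - \frac{11 + R}{6 R}$)
$\frac{G{\left(18 \right)} - 532}{-4670 - 95} = \frac{\frac{-11 + 23 \cdot 18}{6 \cdot 18} - 532}{-4670 - 95} = \frac{\frac{1}{6} \cdot \frac{1}{18} \left(-11 + 414\right) - 532}{-4765} = \left(\frac{1}{6} \cdot \frac{1}{18} \cdot 403 - 532\right) \left(- \frac{1}{4765}\right) = \left(\frac{403}{108} - 532\right) \left(- \frac{1}{4765}\right) = \left(- \frac{57053}{108}\right) \left(- \frac{1}{4765}\right) = \frac{57053}{514620}$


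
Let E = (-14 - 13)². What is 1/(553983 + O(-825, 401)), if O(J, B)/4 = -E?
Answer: 1/551067 ≈ 1.8147e-6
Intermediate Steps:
E = 729 (E = (-27)² = 729)
O(J, B) = -2916 (O(J, B) = 4*(-1*729) = 4*(-729) = -2916)
1/(553983 + O(-825, 401)) = 1/(553983 - 2916) = 1/551067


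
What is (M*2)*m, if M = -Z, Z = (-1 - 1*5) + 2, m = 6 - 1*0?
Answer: 48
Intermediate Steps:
m = 6 (m = 6 + 0 = 6)
Z = -4 (Z = (-1 - 5) + 2 = -6 + 2 = -4)
M = 4 (M = -1*(-4) = 4)
(M*2)*m = (4*2)*6 = 8*6 = 48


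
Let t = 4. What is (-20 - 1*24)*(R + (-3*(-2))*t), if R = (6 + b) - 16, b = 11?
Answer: -1100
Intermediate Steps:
R = 1 (R = (6 + 11) - 16 = 17 - 16 = 1)
(-20 - 1*24)*(R + (-3*(-2))*t) = (-20 - 1*24)*(1 - 3*(-2)*4) = (-20 - 24)*(1 + 6*4) = -44*(1 + 24) = -44*25 = -1100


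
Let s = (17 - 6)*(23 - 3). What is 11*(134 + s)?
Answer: 3894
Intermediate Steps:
s = 220 (s = 11*20 = 220)
11*(134 + s) = 11*(134 + 220) = 11*354 = 3894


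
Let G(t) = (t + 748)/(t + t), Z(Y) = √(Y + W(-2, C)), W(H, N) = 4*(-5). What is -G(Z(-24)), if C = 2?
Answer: -½ + 17*I*√11 ≈ -0.5 + 56.383*I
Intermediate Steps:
W(H, N) = -20
Z(Y) = √(-20 + Y) (Z(Y) = √(Y - 20) = √(-20 + Y))
G(t) = (748 + t)/(2*t) (G(t) = (748 + t)/((2*t)) = (748 + t)*(1/(2*t)) = (748 + t)/(2*t))
-G(Z(-24)) = -(748 + √(-20 - 24))/(2*(√(-20 - 24))) = -(748 + √(-44))/(2*(√(-44))) = -(748 + 2*I*√11)/(2*(2*I*√11)) = -(-I*√11/22)*(748 + 2*I*√11)/2 = -(-1)*I*√11*(748 + 2*I*√11)/44 = I*√11*(748 + 2*I*√11)/44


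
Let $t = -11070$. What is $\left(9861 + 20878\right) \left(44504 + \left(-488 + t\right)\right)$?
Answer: $1012727094$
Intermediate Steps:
$\left(9861 + 20878\right) \left(44504 + \left(-488 + t\right)\right) = \left(9861 + 20878\right) \left(44504 - 11558\right) = 30739 \left(44504 - 11558\right) = 30739 \cdot 32946 = 1012727094$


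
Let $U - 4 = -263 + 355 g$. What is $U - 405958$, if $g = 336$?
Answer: $-286937$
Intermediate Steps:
$U = 119021$ ($U = 4 + \left(-263 + 355 \cdot 336\right) = 4 + \left(-263 + 119280\right) = 4 + 119017 = 119021$)
$U - 405958 = 119021 - 405958 = -286937$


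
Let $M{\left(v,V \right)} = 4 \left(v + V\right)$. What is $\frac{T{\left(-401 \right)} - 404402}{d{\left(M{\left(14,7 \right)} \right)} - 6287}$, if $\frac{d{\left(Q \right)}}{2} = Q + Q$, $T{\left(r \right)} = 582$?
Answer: $\frac{403820}{5951} \approx 67.858$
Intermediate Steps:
$M{\left(v,V \right)} = 4 V + 4 v$ ($M{\left(v,V \right)} = 4 \left(V + v\right) = 4 V + 4 v$)
$d{\left(Q \right)} = 4 Q$ ($d{\left(Q \right)} = 2 \left(Q + Q\right) = 2 \cdot 2 Q = 4 Q$)
$\frac{T{\left(-401 \right)} - 404402}{d{\left(M{\left(14,7 \right)} \right)} - 6287} = \frac{582 - 404402}{4 \left(4 \cdot 7 + 4 \cdot 14\right) - 6287} = - \frac{403820}{4 \left(28 + 56\right) - 6287} = - \frac{403820}{4 \cdot 84 - 6287} = - \frac{403820}{336 - 6287} = - \frac{403820}{-5951} = \left(-403820\right) \left(- \frac{1}{5951}\right) = \frac{403820}{5951}$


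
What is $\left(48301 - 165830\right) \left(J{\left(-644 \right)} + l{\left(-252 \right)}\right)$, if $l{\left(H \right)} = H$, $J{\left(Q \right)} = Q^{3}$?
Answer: $31390848346844$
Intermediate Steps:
$\left(48301 - 165830\right) \left(J{\left(-644 \right)} + l{\left(-252 \right)}\right) = \left(48301 - 165830\right) \left(\left(-644\right)^{3} - 252\right) = - 117529 \left(-267089984 - 252\right) = \left(-117529\right) \left(-267090236\right) = 31390848346844$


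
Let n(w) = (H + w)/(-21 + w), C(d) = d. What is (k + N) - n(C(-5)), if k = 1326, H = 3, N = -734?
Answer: 7695/13 ≈ 591.92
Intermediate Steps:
n(w) = (3 + w)/(-21 + w)
(k + N) - n(C(-5)) = (1326 - 734) - (3 - 5)/(-21 - 5) = 592 - (-2)/(-26) = 592 - (-1)*(-2)/26 = 592 - 1*1/13 = 592 - 1/13 = 7695/13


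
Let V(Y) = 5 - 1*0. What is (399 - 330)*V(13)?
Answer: 345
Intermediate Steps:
V(Y) = 5 (V(Y) = 5 + 0 = 5)
(399 - 330)*V(13) = (399 - 330)*5 = 69*5 = 345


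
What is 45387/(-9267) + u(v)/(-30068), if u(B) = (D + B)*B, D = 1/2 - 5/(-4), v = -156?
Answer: -529229379/92880052 ≈ -5.6980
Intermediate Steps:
D = 7/4 (D = 1*(½) - 5*(-¼) = ½ + 5/4 = 7/4 ≈ 1.7500)
u(B) = B*(7/4 + B) (u(B) = (7/4 + B)*B = B*(7/4 + B))
45387/(-9267) + u(v)/(-30068) = 45387/(-9267) + ((¼)*(-156)*(7 + 4*(-156)))/(-30068) = 45387*(-1/9267) + ((¼)*(-156)*(7 - 624))*(-1/30068) = -15129/3089 + ((¼)*(-156)*(-617))*(-1/30068) = -15129/3089 + 24063*(-1/30068) = -15129/3089 - 24063/30068 = -529229379/92880052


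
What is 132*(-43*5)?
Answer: -28380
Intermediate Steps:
132*(-43*5) = 132*(-215) = -28380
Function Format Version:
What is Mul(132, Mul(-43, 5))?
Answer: -28380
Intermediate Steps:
Mul(132, Mul(-43, 5)) = Mul(132, -215) = -28380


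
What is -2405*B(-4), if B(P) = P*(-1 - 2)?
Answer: -28860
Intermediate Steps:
B(P) = -3*P (B(P) = P*(-3) = -3*P)
-2405*B(-4) = -(-7215)*(-4) = -2405*12 = -28860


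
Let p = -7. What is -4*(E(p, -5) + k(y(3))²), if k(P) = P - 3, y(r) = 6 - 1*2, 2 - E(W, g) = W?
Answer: -40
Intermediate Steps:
E(W, g) = 2 - W
y(r) = 4 (y(r) = 6 - 2 = 4)
k(P) = -3 + P
-4*(E(p, -5) + k(y(3))²) = -4*((2 - 1*(-7)) + (-3 + 4)²) = -4*((2 + 7) + 1²) = -4*(9 + 1) = -4*10 = -40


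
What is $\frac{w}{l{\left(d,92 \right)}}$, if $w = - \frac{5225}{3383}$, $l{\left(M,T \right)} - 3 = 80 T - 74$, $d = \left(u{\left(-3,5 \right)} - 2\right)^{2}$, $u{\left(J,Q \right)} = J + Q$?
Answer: $- \frac{5225}{24658687} \approx -0.00021189$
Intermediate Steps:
$d = 0$ ($d = \left(\left(-3 + 5\right) - 2\right)^{2} = \left(2 - 2\right)^{2} = 0^{2} = 0$)
$l{\left(M,T \right)} = -71 + 80 T$ ($l{\left(M,T \right)} = 3 + \left(80 T - 74\right) = 3 + \left(-74 + 80 T\right) = -71 + 80 T$)
$w = - \frac{5225}{3383}$ ($w = \left(-5225\right) \frac{1}{3383} = - \frac{5225}{3383} \approx -1.5445$)
$\frac{w}{l{\left(d,92 \right)}} = - \frac{5225}{3383 \left(-71 + 80 \cdot 92\right)} = - \frac{5225}{3383 \left(-71 + 7360\right)} = - \frac{5225}{3383 \cdot 7289} = \left(- \frac{5225}{3383}\right) \frac{1}{7289} = - \frac{5225}{24658687}$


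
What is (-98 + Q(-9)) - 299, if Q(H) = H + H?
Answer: -415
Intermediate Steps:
Q(H) = 2*H
(-98 + Q(-9)) - 299 = (-98 + 2*(-9)) - 299 = (-98 - 18) - 299 = -116 - 299 = -415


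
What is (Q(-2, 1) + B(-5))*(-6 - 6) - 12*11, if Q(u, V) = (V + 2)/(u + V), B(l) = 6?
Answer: -168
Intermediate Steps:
Q(u, V) = (2 + V)/(V + u)
(Q(-2, 1) + B(-5))*(-6 - 6) - 12*11 = ((2 + 1)/(1 - 2) + 6)*(-6 - 6) - 12*11 = (3/(-1) + 6)*(-12) - 132 = (-1*3 + 6)*(-12) - 132 = (-3 + 6)*(-12) - 132 = 3*(-12) - 132 = -36 - 132 = -168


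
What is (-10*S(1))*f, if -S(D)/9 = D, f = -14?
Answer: -1260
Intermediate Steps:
S(D) = -9*D
(-10*S(1))*f = -(-90)*(-14) = -10*(-9)*(-14) = 90*(-14) = -1260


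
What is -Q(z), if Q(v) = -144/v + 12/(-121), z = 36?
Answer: 496/121 ≈ 4.0992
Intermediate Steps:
Q(v) = -12/121 - 144/v (Q(v) = -144/v + 12*(-1/121) = -144/v - 12/121 = -12/121 - 144/v)
-Q(z) = -(-12/121 - 144/36) = -(-12/121 - 144*1/36) = -(-12/121 - 4) = -1*(-496/121) = 496/121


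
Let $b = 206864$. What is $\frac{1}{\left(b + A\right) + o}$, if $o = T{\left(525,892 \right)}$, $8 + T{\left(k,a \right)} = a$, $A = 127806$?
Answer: $\frac{1}{335554} \approx 2.9801 \cdot 10^{-6}$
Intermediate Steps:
$T{\left(k,a \right)} = -8 + a$
$o = 884$ ($o = -8 + 892 = 884$)
$\frac{1}{\left(b + A\right) + o} = \frac{1}{\left(206864 + 127806\right) + 884} = \frac{1}{334670 + 884} = \frac{1}{335554}$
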